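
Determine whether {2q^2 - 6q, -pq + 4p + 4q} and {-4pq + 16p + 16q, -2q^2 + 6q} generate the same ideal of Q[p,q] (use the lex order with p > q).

Yes, the ideals are equal.

For a fixed monomial order, each ideal has a unique reduced Gröbner basis; comparing bases decides equality.
Buchberger on the first generating set:
f_1 = 2q^2 - 6q, LT = q^2.
f_2 = -pq + 4p + 4q, LT = pq.

S(f_1,f_2): lcm = pq^2. S = pq + 4q^2.
  reduce S modulo (f_1, f_2):
  remainder 4p + 16q ≠ 0; add g_3 = 4p + 16q to the basis.

The other S-polynomials (S(f_1,g_3), S(f_2,g_3)) all reduce to 0 modulo the current basis, so we have a Gröbner basis.
Inter-reduce: drop elements whose leading term is divisible by another's, tail-reduce, and make monic.
Reduced Gröbner basis: {p + 4q, q^2 - 3q}.

Buchberger on the second generating set:
h_1 = -4pq + 16p + 16q, LT = pq.
h_2 = -2q^2 + 6q, LT = q^2.

S(h_1,h_2): lcm = pq^2. S = -pq - 4q^2.
  reduce S modulo (h_1, h_2):
  remainder -4p - 16q ≠ 0; add k_3 = -4p - 16q to the basis.

The other S-polynomials (S(h_1,k_3), S(h_2,k_3)) all reduce to 0 modulo the current basis, so we have a Gröbner basis.
Inter-reduce: drop elements whose leading term is divisible by another's, tail-reduce, and make monic.
Reduced Gröbner basis: {p + 4q, q^2 - 3q}.

These coincide, so the ideals are equal.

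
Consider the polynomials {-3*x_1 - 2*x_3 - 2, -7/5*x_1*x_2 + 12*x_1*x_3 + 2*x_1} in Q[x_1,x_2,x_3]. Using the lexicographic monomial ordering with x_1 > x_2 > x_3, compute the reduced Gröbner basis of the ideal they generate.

f_1 = -3*x_1 - 2*x_3 - 2, LT = x_1.
f_2 = -7/5*x_1*x_2 + 12*x_1*x_3 + 2*x_1, LT = x_1*x_2.

S(f_1,f_2): lcm = x_1*x_2. S = 60/7*x_1*x_3 + 10/7*x_1 + 2/3*x_2*x_3 + 2/3*x_2.
  reduce S modulo (f_1, f_2):
  remainder 2/3*x_2*x_3 + 2/3*x_2 - 40/7*x_3**2 - 20/3*x_3 - 20/21 ≠ 0; add g_3 = 2/3*x_2*x_3 + 2/3*x_2 - 40/7*x_3**2 - 20/3*x_3 - 20/21 to the basis.

The other S-polynomials (S(f_1,g_3), S(f_2,g_3)) all reduce to 0 modulo the current basis, so we have a Gröbner basis.
Inter-reduce: drop elements whose leading term is divisible by another's, tail-reduce, and make monic.

G = {x_1 + 2/3*x_3 + 2/3, x_2*x_3 + x_2 - 60/7*x_3**2 - 10*x_3 - 10/7}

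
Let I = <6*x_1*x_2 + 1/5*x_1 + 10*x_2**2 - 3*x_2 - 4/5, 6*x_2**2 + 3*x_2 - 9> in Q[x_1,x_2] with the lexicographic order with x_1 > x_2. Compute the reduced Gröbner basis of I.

G = {x_1 + 35/22*x_2 - 13/22, x_2**2 + 1/2*x_2 - 3/2}

f_1 = 6*x_1*x_2 + 1/5*x_1 + 10*x_2**2 - 3*x_2 - 4/5, LT = x_1*x_2.
f_2 = 6*x_2**2 + 3*x_2 - 9, LT = x_2**2.

S(f_1,f_2): lcm = x_1*x_2**2. S = -7/15*x_1*x_2 + 3/2*x_1 + 5/3*x_2**3 - 1/2*x_2**2 - 2/15*x_2.
  leading term x_1*x_2: subtract (-7/90)·f_1 from -7/15*x_1*x_2 + 3/2*x_1 + 5/3*x_2**3 - 1/2*x_2**2 - 2/15*x_2 → 341/225*x_1 + 5/3*x_2**3 + 5/18*x_2**2 - 11/30*x_2 - 14/225
  leading term x_1: no divisor's leading term divides it; move 341/225*x_1 to the remainder.
  leading term x_2**3: subtract (5/18*x_2)·f_2 from 5/3*x_2**3 + 5/18*x_2**2 - 11/30*x_2 - 14/225 → -5/9*x_2**2 + 32/15*x_2 - 14/225
  leading term x_2**2: subtract (-5/54)·f_2 from -5/9*x_2**2 + 32/15*x_2 - 14/225 → 217/90*x_2 - 403/450
  leading term x_2: no divisor's leading term divides it; move 217/90*x_2 to the remainder.
  leading term 1: no divisor's leading term divides it; move -403/450 to the remainder.
  remainder 341/225*x_1 + 217/90*x_2 - 403/450 ≠ 0; add g_3 = 341/225*x_1 + 217/90*x_2 - 403/450 to the basis.

The other S-polynomials (S(f_1,g_3), S(f_2,g_3)) all reduce to 0 modulo the current basis, so we have a Gröbner basis.
Inter-reduce: drop elements whose leading term is divisible by another's, tail-reduce, and make monic.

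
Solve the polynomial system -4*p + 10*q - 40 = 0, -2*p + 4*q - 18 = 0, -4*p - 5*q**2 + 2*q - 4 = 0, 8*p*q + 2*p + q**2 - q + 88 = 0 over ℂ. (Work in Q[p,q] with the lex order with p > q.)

Compute a lex Gröbner basis by Buchberger's algorithm.
f_1 = -4*p + 10*q - 40, LT = p.
f_2 = -2*p + 4*q - 18, LT = p.
f_3 = -4*p - 5*q**2 + 2*q - 4, LT = p.
f_4 = 8*p*q + 2*p + q**2 - q + 88, LT = p*q.

S(f_1,f_2): lcm = p. S = -1/2*q + 1.
  leading term q: no divisor's leading term divides it; move -1/2*q to the remainder.
  leading term 1: no divisor's leading term divides it; move 1 to the remainder.
  remainder -1/2*q + 1 ≠ 0; add h_5 = -1/2*q + 1 to the basis.

The other S-polynomials (S(f_1,f_3), S(f_1,f_4), S(f_2,f_3), S(f_2,f_4), S(f_3,f_4), S(f_1,h_5), S(f_2,h_5), S(f_3,h_5), S(f_4,h_5)) all reduce to 0 modulo the current basis, so we have a Gröbner basis.
Inter-reduce: drop elements whose leading term is divisible by another's, tail-reduce, and make monic.
Reduced Gröbner basis: {p + 5, q - 2}.

A lex Gröbner basis eliminates variables successively. Here q - 2 depends only on q, with roots {2}; lifting each root through the earlier basis elements recovers the full solutions.
  q = 2: the earlier basis element becomes p + 5 = 0, giving p = -5 — point (-5, 2).

{(-5, 2)}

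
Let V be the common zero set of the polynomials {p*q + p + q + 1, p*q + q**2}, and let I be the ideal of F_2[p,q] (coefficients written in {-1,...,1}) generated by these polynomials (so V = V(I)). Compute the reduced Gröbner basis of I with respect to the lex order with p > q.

G = {p + q**2 + q + 1, q**3 + q}

f_1 = p*q + p + q + 1, LT = p*q.
f_2 = p*q + q**2, LT = p*q.

S(f_1,f_2): lcm = p*q. S = p + q**2 + q + 1.
  reduce S modulo (f_1, f_2):
  remainder p + q**2 + q + 1 ≠ 0; add g_3 = p + q**2 + q + 1 to the basis.

S(f_1,g_3): lcm = p*q. S = p + q**3 + q**2 + 1.
  reduce S modulo (f_1, f_2, g_3):
  remainder q**3 + q ≠ 0; add g_4 = q**3 + q to the basis.

The other S-polynomials (S(f_2,g_3), S(f_1,g_4), S(f_2,g_4), S(g_3,g_4)) all reduce to 0 modulo the current basis, so we have a Gröbner basis.
Inter-reduce: drop elements whose leading term is divisible by another's, tail-reduce, and make monic.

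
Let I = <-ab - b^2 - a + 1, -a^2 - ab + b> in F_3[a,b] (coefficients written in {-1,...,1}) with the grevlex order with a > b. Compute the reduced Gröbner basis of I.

f_1 = -ab - b^2 - a + 1, LT = ab.
f_2 = -a^2 - ab + b, LT = a^2.

S(f_1,f_2): lcm = a^2b. S = a^2 + b^2 - a.
  leading term a^2: subtract (-1)·f_2 from a^2 + b^2 - a → -ab + b^2 - a + b
  leading term ab: subtract (1)·f_1 from -ab + b^2 - a + b → -b^2 + b - 1
  leading term b^2: no divisor's leading term divides it; move -b^2 to the remainder.
  leading term b: no divisor's leading term divides it; move b to the remainder.
  leading term 1: no divisor's leading term divides it; move -1 to the remainder.
  remainder -b^2 + b - 1 ≠ 0; add g_3 = -b^2 + b - 1 to the basis.

S(f_1,g_3): lcm = ab^2. S = b^3 - ab - a - b.
  leading term b^3: subtract (-b)·g_3 from b^3 - ab - a - b → -ab + b^2 - a + b
  leading term ab: subtract (1)·f_1 from -ab + b^2 - a + b → -b^2 + b - 1
  leading term b^2: subtract (1)·g_3 from -b^2 + b - 1 → 0
  remainder 0.

S(f_2,g_3): leading monomials are coprime, so the S-polynomial reduces to 0 (Buchberger's first criterion).
Every S-polynomial of the final basis reduces to 0, so we have a Gröbner basis.

G = {a^2 - a + b - 1, ab + a + b + 1, b^2 - b + 1}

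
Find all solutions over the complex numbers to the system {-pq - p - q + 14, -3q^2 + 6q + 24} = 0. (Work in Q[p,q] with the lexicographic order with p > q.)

{(-16, -2), (2, 4)}

Compute a lex Gröbner basis by Buchberger's algorithm.
f_1 = -pq - p - q + 14, LT = pq.
f_2 = -3q^2 + 6q + 24, LT = q^2.

S(f_1,f_2): lcm = pq^2. S = 3pq + 8p + q^2 - 14q.
  reduce S modulo (f_1, f_2):
  remainder 5p - 15q + 50 ≠ 0; add h_3 = 5p - 15q + 50 to the basis.

The other S-polynomials (S(f_1,h_3), S(f_2,h_3)) all reduce to 0 modulo the current basis, so we have a Gröbner basis.
Inter-reduce: drop elements whose leading term is divisible by another's, tail-reduce, and make monic.
Reduced Gröbner basis: {p - 3q + 10, q^2 - 2q - 8}.

Elimination: the polynomial q^2 - 2q - 8 lies in the elimination ideal for q, so q ∈ {-2, 4}. For each such q, the remaining basis elements (now univariate) give the rest of the solution.
  q = -2: the earlier basis element becomes p + 16 = 0, giving p = -16 — point (-16, -2).
  q = 4: the earlier basis element becomes p - 2 = 0, giving p = 2 — point (2, 4).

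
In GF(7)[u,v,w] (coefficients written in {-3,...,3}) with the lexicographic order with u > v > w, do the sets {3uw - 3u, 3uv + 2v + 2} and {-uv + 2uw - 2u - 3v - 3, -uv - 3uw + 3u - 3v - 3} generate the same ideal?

Two ideals are equal iff their reduced Gröbner bases coincide (the reduced basis is unique for a fixed ordering).
Buchberger on the first generating set:
f_1 = 3uw - 3u, LT = uw.
f_2 = 3uv + 2v + 2, LT = uv.

S(f_1,f_2): lcm = uvw. S = -uv - 3vw - 3w.
  reduce S modulo (f_1, f_2):
  remainder -3vw + 3v - 3w + 3 ≠ 0; add g_3 = -3vw + 3v - 3w + 3 to the basis.

The other S-polynomials (S(f_1,g_3), S(f_2,g_3)) all reduce to 0 modulo the current basis, so we have a Gröbner basis.
Inter-reduce: drop elements whose leading term is divisible by another's, tail-reduce, and make monic.
Reduced Gröbner basis: {uv + 3v + 3, uw - u, vw - v + w - 1}.

Buchberger on the second generating set:
h_1 = -uv + 2uw - 2u - 3v - 3, LT = uv.
h_2 = -uv - 3uw + 3u - 3v - 3, LT = uv.

S(h_1,h_2): lcm = uv. S = 2uw - 2u.
  reduce S modulo (h_1, h_2):
  remainder 2uw - 2u ≠ 0; add k_3 = 2uw - 2u to the basis.

S(h_1,k_3): lcm = uvw. S = uv - 2uw^2 + 2uw + 3vw + 3w.
  reduce S modulo (h_1, h_2, k_3):
  remainder 3vw - 3v + 3w - 3 ≠ 0; add k_4 = 3vw - 3v + 3w - 3 to the basis.

The other S-polynomials (S(h_2,k_3), S(h_1,k_4), S(h_2,k_4), S(k_3,k_4)) all reduce to 0 modulo the current basis, so we have a Gröbner basis.
Inter-reduce: drop elements whose leading term is divisible by another's, tail-reduce, and make monic.
Reduced Gröbner basis: {uv + 3v + 3, uw - u, vw - v + w - 1}.

Same reduced basis, so the two generating sets span the same ideal.
The choice of monomial ordering does not affect the verdict — as long as both bases are computed under the same ordering, their equality decides ideal equality.

Yes, the ideals are equal.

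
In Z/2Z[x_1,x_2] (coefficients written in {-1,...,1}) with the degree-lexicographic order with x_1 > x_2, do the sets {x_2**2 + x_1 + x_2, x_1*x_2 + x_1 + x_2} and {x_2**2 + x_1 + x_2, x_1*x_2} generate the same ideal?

For a fixed monomial order, each ideal has a unique reduced Gröbner basis; comparing bases decides equality.
Buchberger on the first generating set:
f_1 = x_2**2 + x_1 + x_2, LT = x_2**2.
f_2 = x_1*x_2 + x_1 + x_2, LT = x_1*x_2.

S(f_1,f_2): lcm = x_1*x_2**2. S = x_1**2 + x_2**2.
  leading term x_1**2: no divisor's leading term divides it; move x_1**2 to the remainder.
  leading term x_2**2: subtract (1)·f_1 from x_2**2 → x_1 + x_2
  leading term x_1: no divisor's leading term divides it; move x_1 to the remainder.
  leading term x_2: no divisor's leading term divides it; move x_2 to the remainder.
  remainder x_1**2 + x_1 + x_2 ≠ 0; add g_3 = x_1**2 + x_1 + x_2 to the basis.

The other S-polynomials (S(f_1,g_3), S(f_2,g_3)) all reduce to 0 modulo the current basis, so we have a Gröbner basis.
Inter-reduce: drop elements whose leading term is divisible by another's, tail-reduce, and make monic.
Reduced Gröbner basis: {x_1**2 + x_1 + x_2, x_1*x_2 + x_1 + x_2, x_2**2 + x_1 + x_2}.

Buchberger on the second generating set:
h_1 = x_2**2 + x_1 + x_2, LT = x_2**2.
h_2 = x_1*x_2, LT = x_1*x_2.

S(h_1,h_2): lcm = x_1*x_2**2. S = x_1**2 + x_1*x_2.
  leading term x_1**2: no divisor's leading term divides it; move x_1**2 to the remainder.
  leading term x_1*x_2: subtract (1)·h_2 from x_1*x_2 → 0
  remainder x_1**2 ≠ 0; add k_3 = x_1**2 to the basis.

The other S-polynomials (S(h_1,k_3), S(h_2,k_3)) all reduce to 0 modulo the current basis, so we have a Gröbner basis.
Inter-reduce: drop elements whose leading term is divisible by another's, tail-reduce, and make monic.
Reduced Gröbner basis: {x_1**2, x_1*x_2, x_2**2 + x_1 + x_2}.

Since the reduced bases disagree, the two ideals are not the same.

No, the ideals differ.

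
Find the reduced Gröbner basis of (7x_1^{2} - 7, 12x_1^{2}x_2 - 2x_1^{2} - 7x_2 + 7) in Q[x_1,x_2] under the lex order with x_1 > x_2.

G = {x_1^{2} - 1, x_2 + 1}

f_1 = 7x_1^{2} - 7, LT = x_1^{2}.
f_2 = 12x_1^{2}x_2 - 2x_1^{2} - 7x_2 + 7, LT = x_1^{2}x_2.

S(f_1,f_2): lcm = x_1^{2}x_2. S = \tfrac{1}{6}x_1^{2} - \tfrac{5}{12}x_2 - \tfrac{7}{12}.
  leading term x_1^{2}: subtract (\tfrac{1}{42})·f_1 from \tfrac{1}{6}x_1^{2} - \tfrac{5}{12}x_2 - \tfrac{7}{12} → -\tfrac{5}{12}x_2 - \tfrac{5}{12}
  leading term x_2: no divisor's leading term divides it; move -\tfrac{5}{12}x_2 to the remainder.
  leading term 1: no divisor's leading term divides it; move -\tfrac{5}{12} to the remainder.
  remainder -\tfrac{5}{12}x_2 - \tfrac{5}{12} ≠ 0; add g_3 = -\tfrac{5}{12}x_2 - \tfrac{5}{12} to the basis.

S(f_1,g_3): leading monomials are coprime, so the S-polynomial reduces to 0 (Buchberger's first criterion).
S(f_2,g_3): lcm = x_1^{2}x_2. S = -\tfrac{7}{6}x_1^{2} - \tfrac{7}{12}x_2 + \tfrac{7}{12}.
  leading term x_1^{2}: subtract (-\tfrac{1}{6})·f_1 from -\tfrac{7}{6}x_1^{2} - \tfrac{7}{12}x_2 + \tfrac{7}{12} → -\tfrac{7}{12}x_2 - \tfrac{7}{12}
  leading term x_2: subtract (\tfrac{7}{5})·g_3 from -\tfrac{7}{12}x_2 - \tfrac{7}{12} → 0
  remainder 0.

Every S-polynomial of the final basis reduces to 0, so we have a Gröbner basis.
Inter-reduce: drop elements whose leading term is divisible by another's, tail-reduce, and make monic.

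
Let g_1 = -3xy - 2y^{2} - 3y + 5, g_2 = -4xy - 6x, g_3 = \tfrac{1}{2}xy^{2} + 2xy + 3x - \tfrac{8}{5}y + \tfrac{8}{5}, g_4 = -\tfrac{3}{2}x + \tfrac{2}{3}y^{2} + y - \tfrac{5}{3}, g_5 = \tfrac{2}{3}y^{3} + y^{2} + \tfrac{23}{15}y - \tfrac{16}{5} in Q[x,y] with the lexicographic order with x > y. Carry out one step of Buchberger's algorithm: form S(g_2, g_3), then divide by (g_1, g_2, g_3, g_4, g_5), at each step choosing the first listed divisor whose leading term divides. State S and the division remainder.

lcm(LM(g_2), LM(g_3)) = xy^{2}.
S = (lcm/LT(g_2))·g_2 − (lcm/LT(g_3))·g_3 = -\tfrac{5}{2}xy - 6x + \tfrac{16}{5}y - \tfrac{16}{5}.
Reduce S modulo (g_1, g_2, g_3, g_4, g_5) in that order:
  leading term xy: subtract (\tfrac{5}{6})·g_1 from -\tfrac{5}{2}xy - 6x + \tfrac{16}{5}y - \tfrac{16}{5} → -6x + \tfrac{5}{3}y^{2} + \tfrac{57}{10}y - \tfrac{221}{30}
  leading term x: subtract (4)·g_4 from -6x + \tfrac{5}{3}y^{2} + \tfrac{57}{10}y - \tfrac{221}{30} → -y^{2} + \tfrac{17}{10}y - \tfrac{7}{10}
  leading term y^{2}: no divisor's leading term divides it; move -y^{2} to the remainder.
  leading term y: no divisor's leading term divides it; move \tfrac{17}{10}y to the remainder.
  leading term 1: no divisor's leading term divides it; move -\tfrac{7}{10} to the remainder.
The remainder -y^{2} + \tfrac{17}{10}y - \tfrac{7}{10} is nonzero, so it would be added as the next basis element.

S(g_2, g_3) = -\tfrac{5}{2}xy - 6x + \tfrac{16}{5}y - \tfrac{16}{5}; remainder on division = -y^{2} + \tfrac{17}{10}y - \tfrac{7}{10}.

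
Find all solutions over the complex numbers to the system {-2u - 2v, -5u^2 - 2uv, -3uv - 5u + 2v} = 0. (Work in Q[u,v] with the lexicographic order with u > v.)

{(0, 0)}

Compute a lex Gröbner basis by Buchberger's algorithm.
f_1 = -2u - 2v, LT = u.
f_2 = -5u^2 - 2uv, LT = u^2.
f_3 = -3uv - 5u + 2v, LT = uv.

S(f_1,f_2): lcm = u^2. S = 3/5uv.
  leading term uv: subtract (-3/10v)·f_1 from 3/5uv → -3/5v^2
  leading term v^2: no divisor's leading term divides it; move -3/5v^2 to the remainder.
  remainder -3/5v^2 ≠ 0; add h_4 = -3/5v^2 to the basis.

S(f_1,f_3): lcm = uv. S = -5/3u + v^2 + 2/3v.
  leading term u: subtract (5/6)·f_1 from -5/3u + v^2 + 2/3v → v^2 + 7/3v
  leading term v^2: subtract (-5/3)·h_4 from v^2 + 7/3v → 7/3v
  leading term v: no divisor's leading term divides it; move 7/3v to the remainder.
  remainder 7/3v ≠ 0; add h_5 = 7/3v to the basis.

S(f_2,f_3): lcm = u^2v. S = -5/3u^2 + 2/5uv^2 + 2/3uv.
  leading term u^2: subtract (5/6u)·f_1 from -5/3u^2 + 2/5uv^2 + 2/3uv → 2/5uv^2 + 7/3uv
  leading term uv^2: subtract (-1/5v^2)·f_1 from 2/5uv^2 + 7/3uv → 7/3uv - 2/5v^3
  leading term uv: subtract (-7/6v)·f_1 from 7/3uv - 2/5v^3 → -2/5v^3 - 7/3v^2
  leading term v^3: subtract (2/3v)·h_4 from -2/5v^3 - 7/3v^2 → -7/3v^2
  leading term v^2: subtract (35/9)·h_4 from -7/3v^2 → 0
  remainder 0.

S(f_1,h_4): leading monomials are coprime, so the S-polynomial reduces to 0 (Buchberger's first criterion).
S(f_2,h_4): leading monomials are coprime, so the S-polynomial reduces to 0 (Buchberger's first criterion).
S(f_3,h_4): lcm = uv^2. S = 5/3uv - 2/3v^2.
  leading term uv: subtract (-5/6v)·f_1 from 5/3uv - 2/3v^2 → -7/3v^2
  leading term v^2: subtract (35/9)·h_4 from -7/3v^2 → 0
  remainder 0.

S(f_1,h_5): leading monomials are coprime, so the S-polynomial reduces to 0 (Buchberger's first criterion).
S(f_2,h_5): leading monomials are coprime, so the S-polynomial reduces to 0 (Buchberger's first criterion).
S(f_3,h_5): lcm = uv. S = 5/3u - 2/3v.
  leading term u: subtract (-5/6)·f_1 from 5/3u - 2/3v → -7/3v
  leading term v: subtract (-1)·h_5 from -7/3v → 0
  remainder 0.

S(h_4,h_5): lcm = v^2. S = 0.
  remainder 0.

Every S-polynomial of the final basis reduces to 0, so we have a Gröbner basis.
Inter-reduce: drop elements whose leading term is divisible by another's, tail-reduce, and make monic.
Reduced Gröbner basis: {u, v}.

Since the basis is lex-ordered, v is univariate in v. Its roots are {0}. Back-substituting each root into the other basis elements fixes the other coordinates.
  v = 0: the earlier basis element becomes u = 0, giving u = 0 — point (0, 0).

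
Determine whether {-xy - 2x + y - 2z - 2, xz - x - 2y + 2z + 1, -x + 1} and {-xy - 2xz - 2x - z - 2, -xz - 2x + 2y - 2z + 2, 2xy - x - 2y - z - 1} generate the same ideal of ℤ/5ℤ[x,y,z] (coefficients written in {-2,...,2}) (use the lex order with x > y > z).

Two ideals are equal iff their reduced Gröbner bases coincide (the reduced basis is unique for a fixed ordering).
Buchberger on the first generating set:
f_1 = -xy - 2x + y - 2z - 2, LT = xy.
f_2 = xz - x - 2y + 2z + 1, LT = xz.
f_3 = -x + 1, LT = x.

S(f_1,f_2): lcm = xyz. S = xy + 2xz + 2y² + 2yz - y + 2z² + 2z.
  leading term xy: subtract (-1)·f_1 from xy + 2xz + 2y² + 2yz - y + 2z² + 2z → 2xz - 2x + 2y² + 2yz + 2z² - 2
  leading term xz: subtract (2)·f_2 from 2xz - 2x + 2y² + 2yz + 2z² - 2 → 2y² + 2yz - y + 2z² + z + 1
  leading term y²: no divisor's leading term divides it; move 2y² to the remainder.
  leading term yz: no divisor's leading term divides it; move 2yz to the remainder.
  leading term y: no divisor's leading term divides it; move -y to the remainder.
  leading term z²: no divisor's leading term divides it; move 2z² to the remainder.
  leading term z: no divisor's leading term divides it; move z to the remainder.
  leading term 1: no divisor's leading term divides it; move 1 to the remainder.
  remainder 2y² + 2yz - y + 2z² + z + 1 ≠ 0; add g_4 = 2y² + 2yz - y + 2z² + z + 1 to the basis.

S(f_1,f_3): lcm = xy. S = 2x + 2z + 2.
  leading term x: subtract (-2)·f_3 from 2x + 2z + 2 → 2z - 1
  leading term z: no divisor's leading term divides it; move 2z to the remainder.
  leading term 1: no divisor's leading term divides it; move -1 to the remainder.
  remainder 2z - 1 ≠ 0; add g_5 = 2z - 1 to the basis.

S(f_2,f_3): lcm = xz. S = -x - 2y - 2z + 1.
  leading term x: subtract (1)·f_3 from -x - 2y - 2z + 1 → -2y - 2z
  leading term y: no divisor's leading term divides it; move -2y to the remainder.
  leading term z: subtract (-1)·g_5 from -2z → -1
  leading term 1: no divisor's leading term divides it; move -1 to the remainder.
  remainder -2y - 1 ≠ 0; add g_6 = -2y - 1 to the basis.

The other S-polynomials (S(f_1,g_4), S(f_2,g_4), S(f_3,g_4), S(f_1,g_5), S(f_2,g_5), S(f_3,g_5), S(g_4,g_5), S(f_1,g_6), S(f_2,g_6), S(f_3,g_6), S(g_4,g_6), S(g_5,g_6)) all reduce to 0 modulo the current basis, so we have a Gröbner basis.
Inter-reduce: drop elements whose leading term is divisible by another's, tail-reduce, and make monic.
Reduced Gröbner basis: {x - 1, y - 2, z + 2}.

Buchberger on the second generating set:
h_1 = -xy - 2xz - 2x - z - 2, LT = xy.
h_2 = -xz - 2x + 2y - 2z + 2, LT = xz.
h_3 = 2xy - x - 2y - z - 1, LT = xy.

S(h_1,h_2): lcm = xyz. S = -2xy + 2xz² + 2xz + 2y² - 2yz + 2y + z² + 2z.
  leading term xy: subtract (2)·h_1 from -2xy + 2xz² + 2xz + 2y² - 2yz + 2y + z² + 2z → 2xz² + xz - x + 2y² - 2yz + 2y + z² - z - 1
  leading term xz²: subtract (-2z)·h_2 from 2xz² + xz - x + 2y² - 2yz + 2y + z² - z - 1 → 2xz - x + 2y² + 2yz + 2y + 2z² - 2z - 1
  leading term xz: subtract (-2)·h_2 from 2xz - x + 2y² + 2yz + 2y + 2z² - 2z - 1 → 2y² + 2yz + y + 2z² - z - 2
  leading term y²: no divisor's leading term divides it; move 2y² to the remainder.
  leading term yz: no divisor's leading term divides it; move 2yz to the remainder.
  leading term y: no divisor's leading term divides it; move y to the remainder.
  leading term z²: no divisor's leading term divides it; move 2z² to the remainder.
  leading term z: no divisor's leading term divides it; move -z to the remainder.
  leading term 1: no divisor's leading term divides it; move -2 to the remainder.
  remainder 2y² + 2yz + y + 2z² - z - 2 ≠ 0; add k_4 = 2y² + 2yz + y + 2z² - z - 2 to the basis.

S(h_1,h_3): lcm = xy. S = 2xz + y - z.
  leading term xz: subtract (-2)·h_2 from 2xz + y - z → x - 1
  leading term x: no divisor's leading term divides it; move x to the remainder.
  leading term 1: no divisor's leading term divides it; move -1 to the remainder.
  remainder x - 1 ≠ 0; add k_5 = x - 1 to the basis.

S(h_2,h_3): lcm = xyz. S = 2xy - 2xz - 2y² - 2yz - 2y - 2z² - 2z.
  leading term xy: subtract (-2)·h_1 from 2xy - 2xz - 2y² - 2yz - 2y - 2z² - 2z → -xz + x - 2y² - 2yz - 2y - 2z² + z + 1
  leading term xz: subtract (1)·h_2 from -xz + x - 2y² - 2yz - 2y - 2z² + z + 1 → -2x - 2y² - 2yz + y - 2z² - 2z - 1
  leading term x: subtract (-2)·k_5 from -2x - 2y² - 2yz + y - 2z² - 2z - 1 → -2y² - 2yz + y - 2z² - 2z + 2
  leading term y²: subtract (-1)·k_4 from -2y² - 2yz + y - 2z² - 2z + 2 → 2y + 2z
  leading term y: no divisor's leading term divides it; move 2y to the remainder.
  leading term z: no divisor's leading term divides it; move 2z to the remainder.
  remainder 2y + 2z ≠ 0; add k_6 = 2y + 2z to the basis.

S(h_3,k_4): lcm = xy². S = -xyz - xy - xz² - 2xz + x - y² + 2yz + 2y.
  leading term xyz: subtract (z)·h_1 from -xyz - xy - xz² - 2xz + x - y² + 2yz + 2y → -xy + xz² + x - y² + 2yz + 2y + z² + 2z
  leading term xy: subtract (1)·h_1 from -xy + xz² + x - y² + 2yz + 2y + z² + 2z → xz² + 2xz - 2x - y² + 2yz + 2y + z² - 2z + 2
  leading term xz²: subtract (-z)·h_2 from xz² + 2xz - 2x - y² + 2yz + 2y + z² - 2z + 2 → -2x - y² - yz + 2y - z² + 2
  leading term x: subtract (-2)·k_5 from -2x - y² - yz + 2y - z² + 2 → -y² - yz + 2y - z²
  leading term y²: subtract (2)·k_4 from -y² - yz + 2y - z² → 2z - 1
  leading term z: no divisor's leading term divides it; move 2z to the remainder.
  leading term 1: no divisor's leading term divides it; move -1 to the remainder.
  remainder 2z - 1 ≠ 0; add k_7 = 2z - 1 to the basis.

The other S-polynomials (S(h_1,k_4), S(h_2,k_4), S(h_1,k_5), S(h_2,k_5), S(h_3,k_5), S(k_4,k_5), S(h_1,k_6), S(h_2,k_6), S(h_3,k_6), S(k_4,k_6), S(k_5,k_6), S(h_1,k_7), S(h_2,k_7), S(h_3,k_7), S(k_4,k_7), S(k_5,k_7), S(k_6,k_7)) all reduce to 0 modulo the current basis, so we have a Gröbner basis.
Inter-reduce: drop elements whose leading term is divisible by another's, tail-reduce, and make monic.
Reduced Gröbner basis: {x - 1, y - 2, z + 2}.

These coincide, so the ideals are equal.

Yes, the ideals are equal.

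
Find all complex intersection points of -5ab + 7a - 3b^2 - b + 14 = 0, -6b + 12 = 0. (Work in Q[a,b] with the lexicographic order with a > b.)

Compute a lex Gröbner basis by Buchberger's algorithm.
f_1 = -5ab + 7a - 3b^2 - b + 14, LT = ab.
f_2 = -6b + 12, LT = b.

S(f_1,f_2): lcm = ab. S = 3/5a + 3/5b^2 + 1/5b - 14/5.
  reduce S modulo (f_1, f_2):
  remainder 3/5a ≠ 0; add h_3 = 3/5a to the basis.

The other S-polynomials (S(f_1,h_3), S(f_2,h_3)) all reduce to 0 modulo the current basis, so we have a Gröbner basis.
Inter-reduce: drop elements whose leading term is divisible by another's, tail-reduce, and make monic.
Reduced Gröbner basis: {a, b - 2}.

The lex basis is triangular: the last element involves only b. Solving b - 2 = 0 gives b ∈ {2}; substituting each value into the earlier elements determines the remaining variables.
  b = 2: the earlier basis element becomes a = 0, giving a = 0 — point (0, 2).

{(0, 2)}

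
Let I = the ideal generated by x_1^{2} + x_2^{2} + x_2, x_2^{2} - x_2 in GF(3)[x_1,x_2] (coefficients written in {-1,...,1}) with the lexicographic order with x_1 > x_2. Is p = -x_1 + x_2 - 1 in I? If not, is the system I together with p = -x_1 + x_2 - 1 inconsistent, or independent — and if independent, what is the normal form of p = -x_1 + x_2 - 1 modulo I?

First compute the reduced Gröbner basis of I by Buchberger's algorithm.
f_1 = x_1^{2} + x_2^{2} + x_2, LT = x_1^{2}.
f_2 = x_2^{2} - x_2, LT = x_2^{2}.

The S-polynomials (S(f_1,f_2)) all reduce to 0 modulo the current basis, so we have a Gröbner basis.
Inter-reduce: drop elements whose leading term is divisible by another's, tail-reduce, and make monic.
Reduced Gröbner basis: {x_1^{2} - x_2, x_2^{2} - x_2}.
Label its elements g_1 = x_1^{2} - x_2, g_2 = x_2^{2} - x_2.

Reduce p = -x_1 + x_2 - 1 modulo G:
  leading term x_1: no divisor's leading term divides it; move -x_1 to the remainder.
  leading term x_2: no divisor's leading term divides it; move x_2 to the remainder.
  leading term 1: no divisor's leading term divides it; move -1 to the remainder.
  normal form = -x_1 + x_2 - 1.
The normal form is nonzero, so p ∉ I. Since p minus its normal form lies in I, I + (p) = I + (r) where r = -x_1 + x_2 - 1; decide whether this ideal is the whole ring.
Run Buchberger on G together with r (pairs among the g_i already reduce to 0 since G is a Gröbner basis):
g_1 = x_1^{2} - x_2, LT = x_1^{2}.
g_2 = x_2^{2} - x_2, LT = x_2^{2}.
r = -x_1 + x_2 - 1, LT = x_1.

S(g_1,r): lcm = x_1^{2}. S = x_1x_2 - x_1 - x_2.
  leading term x_1x_2: subtract (-x_2)·r from x_1x_2 - x_1 - x_2 → -x_1 + x_2^{2} + x_2
  leading term x_1: subtract (1)·r from -x_1 + x_2^{2} + x_2 → x_2^{2} + 1
  leading term x_2^{2}: subtract (1)·g_2 from x_2^{2} + 1 → x_2 + 1
  leading term x_2: no divisor's leading term divides it; move x_2 to the remainder.
  leading term 1: no divisor's leading term divides it; move 1 to the remainder.
  remainder x_2 + 1 ≠ 0; add m_4 = x_2 + 1 to the basis.

S(g_2,m_4): lcm = x_2^{2}. S = x_2.
  leading term x_2: subtract (1)·m_4 from x_2 → -1
  leading term 1: no divisor's leading term divides it; move -1 to the remainder.
  remainder -1 ≠ 0; add m_5 = -1 to the basis.

The other S-polynomials (S(g_1,g_2), S(g_2,r), S(g_1,m_4), S(r,m_4), S(g_1,m_5), S(g_2,m_5), S(r,m_5), S(m_4,m_5)) all reduce to 0 modulo the current basis, so we have a Gröbner basis.
Inter-reduce: drop elements whose leading term is divisible by another's, tail-reduce, and make monic.
Reduced Gröbner basis: {1}.
The reduced Gröbner basis of I + (p) is {1}: the ideal is the whole ring, so the enlarged system has no common solution — adjoining p is inconsistent.

Adjoining -x_1 + x_2 - 1 makes the ideal the whole ring: the system is inconsistent.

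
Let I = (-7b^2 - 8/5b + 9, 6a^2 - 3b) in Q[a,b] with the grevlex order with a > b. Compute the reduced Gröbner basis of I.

f_1 = -7b^2 - 8/5b + 9, LT = b^2.
f_2 = 6a^2 - 3b, LT = a^2.

The S-polynomials (S(f_1,f_2)) all reduce to 0 modulo the current basis, so we have a Gröbner basis.

G = {a^2 - 1/2b, b^2 + 8/35b - 9/7}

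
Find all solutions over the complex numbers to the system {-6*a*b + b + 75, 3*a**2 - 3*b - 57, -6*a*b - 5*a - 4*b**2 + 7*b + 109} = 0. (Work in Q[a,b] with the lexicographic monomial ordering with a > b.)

{(-4, -3)}

Compute a lex Gröbner basis by Buchberger's algorithm.
f_1 = -6*a*b + b + 75, LT = a*b.
f_2 = 3*a**2 - 3*b - 57, LT = a**2.
f_3 = -6*a*b - 5*a - 4*b**2 + 7*b + 109, LT = a*b.

S(f_1,f_2): lcm = a**2*b. S = -1/6*a*b - 25/2*a + b**2 + 19*b.
  leading term a*b: subtract (1/36)·f_1 from -1/6*a*b - 25/2*a + b**2 + 19*b → -25/2*a + b**2 + 683/36*b - 25/12
  leading term a: no divisor's leading term divides it; move -25/2*a to the remainder.
  leading term b**2: no divisor's leading term divides it; move b**2 to the remainder.
  leading term b: no divisor's leading term divides it; move 683/36*b to the remainder.
  leading term 1: no divisor's leading term divides it; move -25/12 to the remainder.
  remainder -25/2*a + b**2 + 683/36*b - 25/12 ≠ 0; add h_4 = -25/2*a + b**2 + 683/36*b - 25/12 to the basis.

S(f_1,f_3): lcm = a*b. S = -5/6*a - 2/3*b**2 + b + 17/3.
  leading term a: subtract (1/15)·h_4 from -5/6*a - 2/3*b**2 + b + 17/3 → -11/15*b**2 - 143/540*b + 209/36
  leading term b**2: no divisor's leading term divides it; move -11/15*b**2 to the remainder.
  leading term b: no divisor's leading term divides it; move -143/540*b to the remainder.
  leading term 1: no divisor's leading term divides it; move 209/36 to the remainder.
  remainder -11/15*b**2 - 143/540*b + 209/36 ≠ 0; add h_5 = -11/15*b**2 - 143/540*b + 209/36 to the basis.

S(f_2,f_3): lcm = a**2*b. S = -5/6*a**2 - 2/3*a*b**2 + 7/6*a*b + 109/6*a - b**2 - 19*b.
  leading term a**2: subtract (-5/18)·f_2 from -5/6*a**2 - 2/3*a*b**2 + 7/6*a*b + 109/6*a - b**2 - 19*b → -2/3*a*b**2 + 7/6*a*b + 109/6*a - b**2 - 119/6*b - 95/6
  leading term a*b**2: subtract (1/9*b)·f_1 from -2/3*a*b**2 + 7/6*a*b + 109/6*a - b**2 - 119/6*b - 95/6 → 7/6*a*b + 109/6*a - 10/9*b**2 - 169/6*b - 95/6
  leading term a*b: subtract (-7/36)·f_1 from 7/6*a*b + 109/6*a - 10/9*b**2 - 169/6*b - 95/6 → 109/6*a - 10/9*b**2 - 1007/36*b - 5/4
  leading term a: subtract (-109/75)·h_4 from 109/6*a - 10/9*b**2 - 1007/36*b - 5/4 → 77/225*b**2 - 539/1350*b - 77/18
  leading term b**2: subtract (-7/15)·h_5 from 77/225*b**2 - 539/1350*b - 77/18 → -847/1620*b - 847/540
  leading term b: no divisor's leading term divides it; move -847/1620*b to the remainder.
  leading term 1: no divisor's leading term divides it; move -847/540 to the remainder.
  remainder -847/1620*b - 847/540 ≠ 0; add h_6 = -847/1620*b - 847/540 to the basis.

The other S-polynomials (S(f_1,h_4), S(f_2,h_4), S(f_3,h_4), S(f_1,h_5), S(f_2,h_5), S(f_3,h_5), S(h_4,h_5), S(f_1,h_6), S(f_2,h_6), S(f_3,h_6), S(h_4,h_6), S(h_5,h_6)) all reduce to 0 modulo the current basis, so we have a Gröbner basis.
Inter-reduce: drop elements whose leading term is divisible by another's, tail-reduce, and make monic.
Reduced Gröbner basis: {a + 4, b + 3}.

The lex basis is triangular: the last element involves only b. Solving b + 3 = 0 gives b ∈ {-3}; substituting each value into the earlier elements determines the remaining variables.
  b = -3: the earlier basis element becomes a + 4 = 0, giving a = -4 — point (-4, -3).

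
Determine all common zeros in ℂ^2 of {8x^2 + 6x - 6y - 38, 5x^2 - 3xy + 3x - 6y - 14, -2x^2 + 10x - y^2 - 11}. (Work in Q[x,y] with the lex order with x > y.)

Compute a lex Gröbner basis by Buchberger's algorithm.
f_1 = 8x^2 + 6x - 6y - 38, LT = x^2.
f_2 = 5x^2 - 3xy + 3x - 6y - 14, LT = x^2.
f_3 = -2x^2 + 10x - y^2 - 11, LT = x^2.

S(f_1,f_2): lcm = x^2. S = 3/5xy + 3/20x + 9/20y - 39/20.
  leading term xy: no divisor's leading term divides it; move 3/5xy to the remainder.
  leading term x: no divisor's leading term divides it; move 3/20x to the remainder.
  leading term y: no divisor's leading term divides it; move 9/20y to the remainder.
  leading term 1: no divisor's leading term divides it; move -39/20 to the remainder.
  remainder 3/5xy + 3/20x + 9/20y - 39/20 ≠ 0; add h_4 = 3/5xy + 3/20x + 9/20y - 39/20 to the basis.

S(f_1,f_3): lcm = x^2. S = 23/4x - 1/2y^2 - 3/4y - 41/4.
  leading term x: no divisor's leading term divides it; move 23/4x to the remainder.
  leading term y^2: no divisor's leading term divides it; move -1/2y^2 to the remainder.
  leading term y: no divisor's leading term divides it; move -3/4y to the remainder.
  leading term 1: no divisor's leading term divides it; move -41/4 to the remainder.
  remainder 23/4x - 1/2y^2 - 3/4y - 41/4 ≠ 0; add h_5 = 23/4x - 1/2y^2 - 3/4y - 41/4 to the basis.

S(f_1,h_4): lcm = x^2y. S = -1/4x^2 + 13/4x - 3/4y^2 - 19/4y.
  leading term x^2: subtract (-1/32)·f_1 from -1/4x^2 + 13/4x - 3/4y^2 - 19/4y → 55/16x - 3/4y^2 - 79/16y - 19/16
  leading term x: subtract (55/92)·h_5 from 55/16x - 3/4y^2 - 79/16y - 19/16 → -83/184y^2 - 413/92y + 909/184
  leading term y^2: no divisor's leading term divides it; move -83/184y^2 to the remainder.
  leading term y: no divisor's leading term divides it; move -413/92y to the remainder.
  leading term 1: no divisor's leading term divides it; move 909/184 to the remainder.
  remainder -83/184y^2 - 413/92y + 909/184 ≠ 0; add h_6 = -83/184y^2 - 413/92y + 909/184 to the basis.

S(f_3,h_4): lcm = x^2y. S = -1/4x^2 - 23/4xy + 13/4x + 1/2y^3 + 11/2y.
  leading term x^2: subtract (-1/32)·f_1 from -1/4x^2 - 23/4xy + 13/4x + 1/2y^3 + 11/2y → -23/4xy + 55/16x + 1/2y^3 + 85/16y - 19/16
  leading term xy: subtract (-115/12)·h_4 from -23/4xy + 55/16x + 1/2y^3 + 85/16y - 19/16 → 39/8x + 1/2y^3 + 77/8y - 159/8
  leading term x: subtract (39/46)·h_5 from 39/8x + 1/2y^3 + 77/8y - 159/8 → 1/2y^3 + 39/92y^2 + 236/23y - 1029/92
  leading term y^3: subtract (-92/83y)·h_6 from 1/2y^3 + 39/92y^2 + 236/23y - 1029/92 → -34759/7636y^2 + 60083/3818y - 1029/92
  leading term y^2: subtract (69518/6889)·h_6 from -34759/7636y^2 + 60083/3818y - 1029/92 → 420486/6889y - 420486/6889
  leading term y: no divisor's leading term divides it; move 420486/6889y to the remainder.
  leading term 1: no divisor's leading term divides it; move -420486/6889 to the remainder.
  remainder 420486/6889y - 420486/6889 ≠ 0; add h_7 = 420486/6889y - 420486/6889 to the basis.

The other S-polynomials (S(f_2,f_3), S(f_2,h_4), S(f_1,h_5), S(f_2,h_5), S(f_3,h_5), S(h_4,h_5), S(f_1,h_6), S(f_2,h_6), S(f_3,h_6), S(h_4,h_6), S(h_5,h_6), S(f_1,h_7), S(f_2,h_7), S(f_3,h_7), S(h_4,h_7), S(h_5,h_7), S(h_6,h_7)) all reduce to 0 modulo the current basis, so we have a Gröbner basis.
Inter-reduce: drop elements whose leading term is divisible by another's, tail-reduce, and make monic.
Reduced Gröbner basis: {x - 2, y - 1}.

Since the basis is lex-ordered, y - 1 is univariate in y. Its roots are {1}. Back-substituting each root into the other basis elements fixes the other coordinates.
  y = 1: the earlier basis element becomes x - 2 = 0, giving x = 2 — point (2, 1).

{(2, 1)}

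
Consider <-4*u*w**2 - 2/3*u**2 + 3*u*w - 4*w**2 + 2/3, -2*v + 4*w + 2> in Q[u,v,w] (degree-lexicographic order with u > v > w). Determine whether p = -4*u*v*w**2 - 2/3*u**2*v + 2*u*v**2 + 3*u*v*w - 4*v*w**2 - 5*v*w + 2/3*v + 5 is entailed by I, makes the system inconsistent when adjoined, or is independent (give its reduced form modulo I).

First compute the reduced Gröbner basis of I by Buchberger's algorithm.
f_1 = -4*u*w**2 - 2/3*u**2 + 3*u*w - 4*w**2 + 2/3, LT = u*w**2.
f_2 = -2*v + 4*w + 2, LT = v.

S(f_1,f_2): leading monomials are coprime, so the S-polynomial reduces to 0 (Buchberger's first criterion).
Every S-polynomial of the final basis reduces to 0, so we have a Gröbner basis.
Inter-reduce: drop elements whose leading term is divisible by another's, tail-reduce, and make monic.
Reduced Gröbner basis: {u*w**2 + 1/6*u**2 - 3/4*u*w + w**2 - 1/6, v - 2*w - 1}.
Label its elements g_1 = u*w**2 + 1/6*u**2 - 3/4*u*w + w**2 - 1/6, g_2 = v - 2*w - 1.

Reduce p = -4*u*v*w**2 - 2/3*u**2*v + 2*u*v**2 + 3*u*v*w - 4*v*w**2 - 5*v*w + 2/3*v + 5 modulo G:
  leading term u*v*w**2: subtract (-4*v)·g_1 from -4*u*v*w**2 - 2/3*u**2*v + 2*u*v**2 + 3*u*v*w - 4*v*w**2 - 5*v*w + 2/3*v + 5 → 2*u*v**2 - 5*v*w + 5
  leading term u*v**2: subtract (2*u*v)·g_2 from 2*u*v**2 - 5*v*w + 5 → 4*u*v*w + 2*u*v - 5*v*w + 5
  leading term u*v*w: subtract (4*u*w)·g_2 from 4*u*v*w + 2*u*v - 5*v*w + 5 → 8*u*w**2 + 2*u*v + 4*u*w - 5*v*w + 5
  leading term u*w**2: subtract (8)·g_1 from 8*u*w**2 + 2*u*v + 4*u*w - 5*v*w + 5 → -4/3*u**2 + 2*u*v + 10*u*w - 5*v*w - 8*w**2 + 19/3
  leading term u**2: no divisor's leading term divides it; move -4/3*u**2 to the remainder.
  leading term u*v: subtract (2*u)·g_2 from 2*u*v + 10*u*w - 5*v*w - 8*w**2 + 19/3 → 14*u*w - 5*v*w - 8*w**2 + 2*u + 19/3
  leading term u*w: no divisor's leading term divides it; move 14*u*w to the remainder.
  leading term v*w: subtract (-5*w)·g_2 from -5*v*w - 8*w**2 + 2*u + 19/3 → -18*w**2 + 2*u - 5*w + 19/3
  leading term w**2: no divisor's leading term divides it; move -18*w**2 to the remainder.
  leading term u: no divisor's leading term divides it; move 2*u to the remainder.
  leading term w: no divisor's leading term divides it; move -5*w to the remainder.
  leading term 1: no divisor's leading term divides it; move 19/3 to the remainder.
  normal form = -4/3*u**2 + 14*u*w - 18*w**2 + 2*u - 5*w + 19/3.
The normal form is nonzero, so p ∉ I. Since p minus its normal form lies in I, I + (p) = I + (r) where r = -4/3*u**2 + 14*u*w - 18*w**2 + 2*u - 5*w + 19/3; decide whether this ideal is the whole ring.
Run Buchberger on G together with r (pairs among the g_i already reduce to 0 since G is a Gröbner basis):
g_1 = u*w**2 + 1/6*u**2 - 3/4*u*w + w**2 - 1/6, LT = u*w**2.
g_2 = v - 2*w - 1, LT = v.
r = -4/3*u**2 + 14*u*w - 18*w**2 + 2*u - 5*w + 19/3, LT = u**2.

S(g_1,g_2): leading monomials are coprime, so the S-polynomial reduces to 0 (Buchberger's first criterion).
S(g_1,r): lcm = u**2*w**2. S = 21/2*u*w**3 - 27/2*w**4 + 1/6*u**3 - 3/4*u**2*w + 5/2*u*w**2 - 15/4*w**3 + 19/4*w**2 - 1/6*u.
  leading term u*w**3: subtract (21/2*w)·g_1 from 21/2*u*w**3 - 27/2*w**4 + 1/6*u**3 - 3/4*u**2*w + 5/2*u*w**2 - 15/4*w**3 + 19/4*w**2 - 1/6*u → -27/2*w**4 + 1/6*u**3 - 5/2*u**2*w + 83/8*u*w**2 - 57/4*w**3 + 19/4*w**2 - 1/6*u + 7/4*w
  leading term w**4: no divisor's leading term divides it; move -27/2*w**4 to the remainder.
  leading term u**3: subtract (-1/8*u)·r from 1/6*u**3 - 5/2*u**2*w + 83/8*u*w**2 - 57/4*w**3 + 19/4*w**2 - 1/6*u + 7/4*w → -3/4*u**2*w + 65/8*u*w**2 - 57/4*w**3 + 1/4*u**2 - 5/8*u*w + 19/4*w**2 + 5/8*u + 7/4*w
  leading term u**2*w: subtract (9/16*w)·r from -3/4*u**2*w + 65/8*u*w**2 - 57/4*w**3 + 1/4*u**2 - 5/8*u*w + 19/4*w**2 + 5/8*u + 7/4*w → 1/4*u*w**2 - 33/8*w**3 + 1/4*u**2 - 7/4*u*w + 121/16*w**2 + 5/8*u - 29/16*w
  leading term u*w**2: subtract (1/4)·g_1 from 1/4*u*w**2 - 33/8*w**3 + 1/4*u**2 - 7/4*u*w + 121/16*w**2 + 5/8*u - 29/16*w → -33/8*w**3 + 5/24*u**2 - 25/16*u*w + 117/16*w**2 + 5/8*u - 29/16*w + 1/24
  leading term w**3: no divisor's leading term divides it; move -33/8*w**3 to the remainder.
  leading term u**2: subtract (-5/32)·r from 5/24*u**2 - 25/16*u*w + 117/16*w**2 + 5/8*u - 29/16*w + 1/24 → 5/8*u*w + 9/2*w**2 + 15/16*u - 83/32*w + 33/32
  leading term u*w: no divisor's leading term divides it; move 5/8*u*w to the remainder.
  leading term w**2: no divisor's leading term divides it; move 9/2*w**2 to the remainder.
  leading term u: no divisor's leading term divides it; move 15/16*u to the remainder.
  leading term w: no divisor's leading term divides it; move -83/32*w to the remainder.
  leading term 1: no divisor's leading term divides it; move 33/32 to the remainder.
  remainder -27/2*w**4 - 33/8*w**3 + 5/8*u*w + 9/2*w**2 + 15/16*u - 83/32*w + 33/32 ≠ 0; add m_4 = -27/2*w**4 - 33/8*w**3 + 5/8*u*w + 9/2*w**2 + 15/16*u - 83/32*w + 33/32 to the basis.

S(g_2,r): leading monomials are coprime, so the S-polynomial reduces to 0 (Buchberger's first criterion).
S(g_1,m_4): lcm = u*w**4. S = 1/6*u**2*w**2 - 19/18*u*w**3 + w**4 + 5/108*u**2*w + 1/3*u*w**2 + 5/72*u**2 - 83/432*u*w - 1/6*w**2 + 11/144*u.
  leading term u**2*w**2: subtract (1/6*u)·g_1 from 1/6*u**2*w**2 - 19/18*u*w**3 + w**4 + 5/108*u**2*w + 1/3*u*w**2 + 5/72*u**2 - 83/432*u*w - 1/6*w**2 + 11/144*u → -19/18*u*w**3 + w**4 - 1/36*u**3 + 37/216*u**2*w + 1/6*u*w**2 + 5/72*u**2 - 83/432*u*w - 1/6*w**2 + 5/48*u
  leading term u*w**3: subtract (-19/18*w)·g_1 from -19/18*u*w**3 + w**4 - 1/36*u**3 + 37/216*u**2*w + 1/6*u*w**2 + 5/72*u**2 - 83/432*u*w - 1/6*w**2 + 5/48*u → w**4 - 1/36*u**3 + 25/72*u**2*w - 5/8*u*w**2 + 19/18*w**3 + 5/72*u**2 - 83/432*u*w - 1/6*w**2 + 5/48*u - 19/108*w
  leading term w**4: subtract (-2/27)·m_4 from w**4 - 1/36*u**3 + 25/72*u**2*w - 5/8*u*w**2 + 19/18*w**3 + 5/72*u**2 - 83/432*u*w - 1/6*w**2 + 5/48*u - 19/108*w → -1/36*u**3 + 25/72*u**2*w - 5/8*u*w**2 + 3/4*w**3 + 5/72*u**2 - 7/48*u*w + 1/6*w**2 + 25/144*u - 53/144*w + 11/144
  leading term u**3: subtract (1/48*u)·r from -1/36*u**3 + 25/72*u**2*w - 5/8*u*w**2 + 3/4*w**3 + 5/72*u**2 - 7/48*u*w + 1/6*w**2 + 25/144*u - 53/144*w + 11/144 → 1/18*u**2*w - 1/4*u*w**2 + 3/4*w**3 + 1/36*u**2 - 1/24*u*w + 1/6*w**2 + 1/24*u - 53/144*w + 11/144
  leading term u**2*w: subtract (-1/24*w)·r from 1/18*u**2*w - 1/4*u*w**2 + 3/4*w**3 + 1/36*u**2 - 1/24*u*w + 1/6*w**2 + 1/24*u - 53/144*w + 11/144 → 1/3*u*w**2 + 1/36*u**2 + 1/24*u*w - 1/24*w**2 + 1/24*u - 5/48*w + 11/144
  leading term u*w**2: subtract (1/3)·g_1 from 1/3*u*w**2 + 1/36*u**2 + 1/24*u*w - 1/24*w**2 + 1/24*u - 5/48*w + 11/144 → -1/36*u**2 + 7/24*u*w - 3/8*w**2 + 1/24*u - 5/48*w + 19/144
  leading term u**2: subtract (1/48)·r from -1/36*u**2 + 7/24*u*w - 3/8*w**2 + 1/24*u - 5/48*w + 19/144 → 0
  remainder 0.

S(g_2,m_4): leading monomials are coprime, so the S-polynomial reduces to 0 (Buchberger's first criterion).
S(r,m_4): leading monomials are coprime, so the S-polynomial reduces to 0 (Buchberger's first criterion).
Every S-polynomial of the final basis reduces to 0, so we have a Gröbner basis.
Inter-reduce: drop elements whose leading term is divisible by another's, tail-reduce, and make monic.
Reduced Gröbner basis: {w**4 + 11/36*w**3 - 5/108*u*w - 1/3*w**2 - 5/72*u + 83/432*w - 11/144, u*w**2 + u*w - 5/4*w**2 + 1/4*u - 5/8*w + 5/8, u**2 - 21/2*u*w + 27/2*w**2 - 3/2*u + 15/4*w - 19/4, v - 2*w - 1}.
The reduced Gröbner basis of I + (p) is {w**4 + 11/36*w**3 - 5/108*u*w - 1/3*w**2 - 5/72*u + 83/432*w - 11/144, u*w**2 + u*w - 5/4*w**2 + 1/4*u - 5/8*w + 5/8, u**2 - 21/2*u*w + 27/2*w**2 - 3/2*u + 15/4*w - 19/4, v - 2*w - 1} ≠ {1}, a proper ideal, so the enlarged system stays consistent: p is independent of I, with normal form -4/3*u**2 + 14*u*w - 18*w**2 + 2*u - 5*w + 19/3.

-4*u*v*w**2 - 2/3*u**2*v + 2*u*v**2 + 3*u*v*w - 4*v*w**2 - 5*v*w + 2/3*v + 5 is independent of I; its normal form modulo I is -4/3*u**2 + 14*u*w - 18*w**2 + 2*u - 5*w + 19/3.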